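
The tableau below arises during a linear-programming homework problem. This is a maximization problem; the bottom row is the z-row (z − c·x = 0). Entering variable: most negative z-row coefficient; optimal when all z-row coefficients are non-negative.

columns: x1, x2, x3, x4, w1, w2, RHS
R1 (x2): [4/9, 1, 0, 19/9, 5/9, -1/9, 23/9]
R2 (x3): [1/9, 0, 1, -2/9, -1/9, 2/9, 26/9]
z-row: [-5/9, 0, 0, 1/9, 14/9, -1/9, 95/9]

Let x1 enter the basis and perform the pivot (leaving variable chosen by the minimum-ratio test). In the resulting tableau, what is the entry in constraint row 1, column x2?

9/4

Ratio test on column x1 — row 1: (23/9)/(4/9) = 23/4; row 2: (26/9)/(1/9) = 26. Minimum is 23/4 at row 1 (x2 leaves); pivot element 4/9.
Divide row 1 by 4/9; eliminate column x1 from the other rows.
In the new row 1, the x2 entry is the old entry divided by the pivot: 1/(4/9) = 9/4.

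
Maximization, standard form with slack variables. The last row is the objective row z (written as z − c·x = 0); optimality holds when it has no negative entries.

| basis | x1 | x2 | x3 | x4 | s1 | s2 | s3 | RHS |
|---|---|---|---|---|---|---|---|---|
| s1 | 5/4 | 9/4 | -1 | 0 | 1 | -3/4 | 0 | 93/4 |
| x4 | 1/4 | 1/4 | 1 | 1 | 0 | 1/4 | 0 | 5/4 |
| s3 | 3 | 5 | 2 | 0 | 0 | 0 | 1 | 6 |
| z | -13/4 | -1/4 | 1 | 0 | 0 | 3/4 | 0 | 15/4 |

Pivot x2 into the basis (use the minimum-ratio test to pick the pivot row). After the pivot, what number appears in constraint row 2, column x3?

9/10

Ratio test on column x2 — row 1: (93/4)/(9/4) = 31/3; row 2: (5/4)/(1/4) = 5; row 3: 6/5 = 6/5. Minimum is 6/5 at row 3 (s3 leaves); pivot element 5.
Divide row 3 by 5; eliminate column x2 from the other rows.
Row 2 update in column x3: 1 − (1/4)·(2/5) = 9/10.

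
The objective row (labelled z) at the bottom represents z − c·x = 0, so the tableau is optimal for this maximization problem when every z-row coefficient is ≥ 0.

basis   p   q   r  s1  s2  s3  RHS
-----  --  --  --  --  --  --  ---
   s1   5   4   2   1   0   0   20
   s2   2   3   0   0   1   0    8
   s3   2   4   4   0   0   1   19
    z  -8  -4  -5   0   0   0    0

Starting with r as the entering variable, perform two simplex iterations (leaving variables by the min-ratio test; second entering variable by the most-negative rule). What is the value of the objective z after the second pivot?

Ratio test on column r — row 1: 20/2 = 10; row 2: entry 0 ≤ 0; row 3: 19/4 = 19/4. Minimum is 19/4 at row 3 (s3 leaves); pivot element 4.
Pivot on row 3; the z-row RHS becomes 0 − (-5)·(19/4) = 95/4.
Next entering variable (most negative z-row entry -11/2): p.
Ratio test on column p — row 1: (21/2)/4 = 21/8; row 2: 8/2 = 4; row 3: (19/4)/(1/2) = 19/2. Minimum is 21/8 at row 1 (s1 leaves); pivot element 4.
After the second pivot the z-row RHS is 95/4 − (-11/2)·(21/8) = 611/16.

611/16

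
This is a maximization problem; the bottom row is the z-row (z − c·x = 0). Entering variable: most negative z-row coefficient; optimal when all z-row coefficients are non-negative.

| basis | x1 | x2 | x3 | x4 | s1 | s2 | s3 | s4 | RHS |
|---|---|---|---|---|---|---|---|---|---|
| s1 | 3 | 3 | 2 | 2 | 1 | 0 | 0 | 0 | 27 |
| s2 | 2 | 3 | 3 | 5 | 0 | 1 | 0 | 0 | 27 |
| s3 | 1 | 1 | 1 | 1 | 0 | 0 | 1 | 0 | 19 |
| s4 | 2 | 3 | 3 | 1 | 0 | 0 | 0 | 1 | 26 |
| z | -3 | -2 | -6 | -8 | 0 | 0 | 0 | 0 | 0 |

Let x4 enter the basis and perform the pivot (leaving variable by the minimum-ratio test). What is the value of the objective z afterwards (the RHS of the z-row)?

216/5

Ratio test on column x4 — row 1: 27/2 = 27/2; row 2: 27/5 = 27/5; row 3: 19/1 = 19; row 4: 26/1 = 26. Minimum is 27/5 at row 2 (s2 leaves); pivot element 5.
Pivot on row 2; the z-row RHS becomes 0 − (-8)·(27/5) = 216/5.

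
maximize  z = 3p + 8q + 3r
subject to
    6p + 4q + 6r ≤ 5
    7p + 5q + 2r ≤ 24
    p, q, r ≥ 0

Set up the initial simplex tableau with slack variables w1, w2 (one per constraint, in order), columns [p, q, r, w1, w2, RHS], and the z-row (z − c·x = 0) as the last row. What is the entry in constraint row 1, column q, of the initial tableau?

4

Constraint 1 has coefficient 4 on q.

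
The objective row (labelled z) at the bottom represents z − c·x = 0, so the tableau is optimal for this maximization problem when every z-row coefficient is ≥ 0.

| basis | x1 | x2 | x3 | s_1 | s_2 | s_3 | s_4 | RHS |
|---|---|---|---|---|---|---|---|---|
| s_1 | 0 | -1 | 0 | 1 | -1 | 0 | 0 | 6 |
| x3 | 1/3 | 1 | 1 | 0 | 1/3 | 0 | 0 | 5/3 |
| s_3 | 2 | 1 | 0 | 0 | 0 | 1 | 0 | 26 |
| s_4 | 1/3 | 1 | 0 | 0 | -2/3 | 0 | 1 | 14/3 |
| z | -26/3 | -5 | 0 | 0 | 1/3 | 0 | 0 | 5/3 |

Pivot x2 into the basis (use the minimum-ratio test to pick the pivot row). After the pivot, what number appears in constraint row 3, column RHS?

73/3

Ratio test on column x2 — row 1: entry -1 ≤ 0; row 2: (5/3)/1 = 5/3; row 3: 26/1 = 26; row 4: (14/3)/1 = 14/3. Minimum is 5/3 at row 2 (x3 leaves); pivot element 1.
Divide row 2 by 1; eliminate column x2 from the other rows.
Row 3 update in column RHS: 26 − 1·(5/3) = 73/3.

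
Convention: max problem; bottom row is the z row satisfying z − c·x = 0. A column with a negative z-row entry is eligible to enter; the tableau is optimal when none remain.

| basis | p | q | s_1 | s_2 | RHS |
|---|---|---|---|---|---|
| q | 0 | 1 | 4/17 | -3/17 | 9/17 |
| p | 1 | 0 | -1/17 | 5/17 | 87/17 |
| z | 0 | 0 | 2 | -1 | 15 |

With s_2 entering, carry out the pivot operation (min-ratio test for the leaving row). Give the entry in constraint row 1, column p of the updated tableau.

3/5

Ratio test on column s_2 — row 1: entry -3/17 ≤ 0; row 2: (87/17)/(5/17) = 87/5. Minimum is 87/5 at row 2 (p leaves); pivot element 5/17.
Divide row 2 by 5/17; eliminate column s_2 from the other rows.
Row 1 update in column p: 0 − (-3/17)·(17/5) = 3/5.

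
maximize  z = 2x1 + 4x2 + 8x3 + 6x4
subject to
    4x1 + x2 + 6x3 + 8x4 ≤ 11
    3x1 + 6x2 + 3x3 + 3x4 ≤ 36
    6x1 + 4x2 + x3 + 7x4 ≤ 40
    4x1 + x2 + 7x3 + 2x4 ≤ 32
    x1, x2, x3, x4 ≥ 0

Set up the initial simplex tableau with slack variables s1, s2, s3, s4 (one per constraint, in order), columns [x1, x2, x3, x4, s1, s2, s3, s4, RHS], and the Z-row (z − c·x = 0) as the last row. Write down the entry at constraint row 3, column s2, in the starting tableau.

Slack s2 belongs to constraint 2; its column is the unit vector e_2, so the entry in row 3 is 0.

0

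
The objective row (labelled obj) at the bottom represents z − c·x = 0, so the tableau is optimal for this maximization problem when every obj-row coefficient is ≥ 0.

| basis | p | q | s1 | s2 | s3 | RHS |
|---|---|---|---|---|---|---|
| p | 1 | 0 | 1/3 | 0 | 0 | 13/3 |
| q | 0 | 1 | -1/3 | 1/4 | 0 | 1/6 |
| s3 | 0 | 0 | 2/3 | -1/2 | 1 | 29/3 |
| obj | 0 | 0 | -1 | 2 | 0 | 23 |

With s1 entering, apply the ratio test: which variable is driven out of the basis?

p

Column s1 entries and ratios — p: (13/3)/(1/3) = 13; q: -1/3 ≤ 0, skip; s3: (29/3)/(2/3) = 29/2.
Smallest ratio is 13 in the row of p, so p leaves.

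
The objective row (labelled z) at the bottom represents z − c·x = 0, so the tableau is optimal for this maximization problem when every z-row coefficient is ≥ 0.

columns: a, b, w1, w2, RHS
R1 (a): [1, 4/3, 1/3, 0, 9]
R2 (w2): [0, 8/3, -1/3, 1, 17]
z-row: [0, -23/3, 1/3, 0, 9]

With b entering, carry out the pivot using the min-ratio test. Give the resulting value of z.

463/8

Ratio test on column b — row 1: 9/(4/3) = 27/4; row 2: 17/(8/3) = 51/8. Minimum is 51/8 at row 2 (w2 leaves); pivot element 8/3.
Pivot on row 2; the z-row RHS becomes 9 − (-23/3)·(51/8) = 463/8.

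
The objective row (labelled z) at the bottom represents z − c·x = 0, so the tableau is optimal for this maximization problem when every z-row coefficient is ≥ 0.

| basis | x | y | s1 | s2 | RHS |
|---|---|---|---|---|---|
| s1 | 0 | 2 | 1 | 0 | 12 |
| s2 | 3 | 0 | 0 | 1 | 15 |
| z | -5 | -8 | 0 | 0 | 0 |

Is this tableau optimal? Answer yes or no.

no

The z-row has a negative entry -8 in column y, so it is not optimal.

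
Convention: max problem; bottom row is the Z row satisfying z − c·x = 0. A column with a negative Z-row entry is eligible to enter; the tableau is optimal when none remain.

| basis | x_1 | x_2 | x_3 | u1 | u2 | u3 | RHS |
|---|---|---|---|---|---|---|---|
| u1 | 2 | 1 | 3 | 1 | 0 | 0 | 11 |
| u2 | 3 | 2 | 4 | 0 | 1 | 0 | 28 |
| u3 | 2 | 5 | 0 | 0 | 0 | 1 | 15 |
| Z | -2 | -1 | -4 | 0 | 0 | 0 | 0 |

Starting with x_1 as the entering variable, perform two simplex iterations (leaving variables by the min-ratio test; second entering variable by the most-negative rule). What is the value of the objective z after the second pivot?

Ratio test on column x_1 — row 1: 11/2 = 11/2; row 2: 28/3 = 28/3; row 3: 15/2 = 15/2. Minimum is 11/2 at row 1 (u1 leaves); pivot element 2.
Pivot on row 1; the Z-row RHS becomes 0 − (-2)·(11/2) = 11.
Next entering variable (most negative Z-row entry -1): x_3.
Ratio test on column x_3 — row 1: (11/2)/(3/2) = 11/3; row 2: entry -1/2 ≤ 0; row 3: entry -3 ≤ 0. Minimum is 11/3 at row 1 (x_1 leaves); pivot element 3/2.
After the second pivot the Z-row RHS is 11 − (-1)·(11/3) = 44/3.

44/3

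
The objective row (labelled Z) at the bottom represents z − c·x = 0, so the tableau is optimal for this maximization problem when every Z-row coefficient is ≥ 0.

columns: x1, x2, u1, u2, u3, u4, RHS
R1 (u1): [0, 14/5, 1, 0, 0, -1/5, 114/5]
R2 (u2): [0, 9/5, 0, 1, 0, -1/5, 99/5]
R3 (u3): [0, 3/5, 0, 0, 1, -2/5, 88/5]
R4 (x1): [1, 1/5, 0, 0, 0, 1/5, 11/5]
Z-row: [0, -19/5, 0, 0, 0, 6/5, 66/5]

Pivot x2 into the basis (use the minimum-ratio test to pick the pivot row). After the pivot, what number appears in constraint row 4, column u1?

Ratio test on column x2 — row 1: (114/5)/(14/5) = 57/7; row 2: (99/5)/(9/5) = 11; row 3: (88/5)/(3/5) = 88/3; row 4: (11/5)/(1/5) = 11. Minimum is 57/7 at row 1 (u1 leaves); pivot element 14/5.
Divide row 1 by 14/5; eliminate column x2 from the other rows.
Row 4 update in column u1: 0 − (1/5)·(5/14) = -1/14.

-1/14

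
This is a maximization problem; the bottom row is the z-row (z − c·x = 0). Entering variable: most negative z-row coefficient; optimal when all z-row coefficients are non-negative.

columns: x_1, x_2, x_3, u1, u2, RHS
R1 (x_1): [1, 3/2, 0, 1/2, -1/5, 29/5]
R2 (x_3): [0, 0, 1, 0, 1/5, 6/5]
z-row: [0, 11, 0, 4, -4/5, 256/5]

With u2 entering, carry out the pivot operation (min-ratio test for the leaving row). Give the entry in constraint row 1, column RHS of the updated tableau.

Ratio test on column u2 — row 1: entry -1/5 ≤ 0; row 2: (6/5)/(1/5) = 6. Minimum is 6 at row 2 (x_3 leaves); pivot element 1/5.
Divide row 2 by 1/5; eliminate column u2 from the other rows.
Row 1 update in column RHS: 29/5 − (-1/5)·6 = 7.

7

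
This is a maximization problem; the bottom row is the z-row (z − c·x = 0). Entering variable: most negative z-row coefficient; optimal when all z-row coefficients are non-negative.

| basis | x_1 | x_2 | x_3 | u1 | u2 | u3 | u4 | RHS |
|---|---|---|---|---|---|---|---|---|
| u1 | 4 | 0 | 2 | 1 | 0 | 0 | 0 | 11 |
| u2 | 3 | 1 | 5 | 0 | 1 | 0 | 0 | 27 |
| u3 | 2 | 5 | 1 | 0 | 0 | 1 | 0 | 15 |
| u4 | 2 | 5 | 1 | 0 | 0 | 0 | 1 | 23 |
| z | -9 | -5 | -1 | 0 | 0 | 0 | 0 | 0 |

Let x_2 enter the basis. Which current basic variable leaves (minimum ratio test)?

Column x_2 entries and ratios — u1: 0 ≤ 0, skip; u2: 27/1 = 27; u3: 15/5 = 3; u4: 23/5 = 23/5.
Smallest ratio is 3 in the row of u3, so u3 leaves.

u3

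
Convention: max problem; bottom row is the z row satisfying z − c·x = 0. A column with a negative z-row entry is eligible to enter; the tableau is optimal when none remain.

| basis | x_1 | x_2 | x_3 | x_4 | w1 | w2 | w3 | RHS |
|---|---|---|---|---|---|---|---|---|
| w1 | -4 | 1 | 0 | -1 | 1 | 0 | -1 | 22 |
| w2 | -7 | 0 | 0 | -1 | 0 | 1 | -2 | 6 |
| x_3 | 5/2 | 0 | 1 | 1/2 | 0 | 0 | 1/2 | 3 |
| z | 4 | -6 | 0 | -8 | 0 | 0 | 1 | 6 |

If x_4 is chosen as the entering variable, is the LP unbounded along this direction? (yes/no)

Column x_4 has positive entries in row(s) 3, so the ratio test bounds it — not unbounded.

no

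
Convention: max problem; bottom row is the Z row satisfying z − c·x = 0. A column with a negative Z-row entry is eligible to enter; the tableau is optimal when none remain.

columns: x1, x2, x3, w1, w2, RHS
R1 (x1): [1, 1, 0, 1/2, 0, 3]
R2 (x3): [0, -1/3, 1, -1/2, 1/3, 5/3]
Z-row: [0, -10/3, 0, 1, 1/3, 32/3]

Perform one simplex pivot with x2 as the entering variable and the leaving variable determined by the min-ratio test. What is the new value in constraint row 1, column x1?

Ratio test on column x2 — row 1: 3/1 = 3; row 2: entry -1/3 ≤ 0. Minimum is 3 at row 1 (x1 leaves); pivot element 1.
Divide row 1 by 1; eliminate column x2 from the other rows.
In the new row 1, the x1 entry is the old entry divided by the pivot: 1/1 = 1.

1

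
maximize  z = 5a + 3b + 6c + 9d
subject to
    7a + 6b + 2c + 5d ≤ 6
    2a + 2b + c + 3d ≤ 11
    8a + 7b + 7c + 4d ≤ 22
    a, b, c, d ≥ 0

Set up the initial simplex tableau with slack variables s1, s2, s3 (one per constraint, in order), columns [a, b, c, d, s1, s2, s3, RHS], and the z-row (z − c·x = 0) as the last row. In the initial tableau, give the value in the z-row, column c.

The z-row carries the negated objective coefficients: the c entry is -6.

-6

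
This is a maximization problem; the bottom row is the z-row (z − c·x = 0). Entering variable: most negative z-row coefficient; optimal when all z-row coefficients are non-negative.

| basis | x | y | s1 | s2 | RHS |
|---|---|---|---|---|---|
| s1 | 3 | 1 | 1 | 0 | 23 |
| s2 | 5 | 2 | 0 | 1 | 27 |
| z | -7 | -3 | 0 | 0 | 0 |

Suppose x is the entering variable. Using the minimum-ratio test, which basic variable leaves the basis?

s2

Column x entries and ratios — s1: 23/3 = 23/3; s2: 27/5 = 27/5.
Smallest ratio is 27/5 in the row of s2, so s2 leaves.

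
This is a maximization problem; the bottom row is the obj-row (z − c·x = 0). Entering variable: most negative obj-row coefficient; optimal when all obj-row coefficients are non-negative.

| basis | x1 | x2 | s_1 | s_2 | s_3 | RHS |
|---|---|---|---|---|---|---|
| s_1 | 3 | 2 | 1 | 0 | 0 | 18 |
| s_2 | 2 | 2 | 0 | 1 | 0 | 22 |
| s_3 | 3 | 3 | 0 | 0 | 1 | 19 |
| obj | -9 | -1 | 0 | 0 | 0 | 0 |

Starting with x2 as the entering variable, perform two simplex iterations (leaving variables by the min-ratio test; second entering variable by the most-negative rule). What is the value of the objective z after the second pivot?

49

Ratio test on column x2 — row 1: 18/2 = 9; row 2: 22/2 = 11; row 3: 19/3 = 19/3. Minimum is 19/3 at row 3 (s_3 leaves); pivot element 3.
Pivot on row 3; the obj-row RHS becomes 0 − (-1)·(19/3) = 19/3.
Next entering variable (most negative obj-row entry -8): x1.
Ratio test on column x1 — row 1: (16/3)/1 = 16/3; row 2: entry 0 ≤ 0; row 3: (19/3)/1 = 19/3. Minimum is 16/3 at row 1 (s_1 leaves); pivot element 1.
After the second pivot the obj-row RHS is 19/3 − (-8)·(16/3) = 49.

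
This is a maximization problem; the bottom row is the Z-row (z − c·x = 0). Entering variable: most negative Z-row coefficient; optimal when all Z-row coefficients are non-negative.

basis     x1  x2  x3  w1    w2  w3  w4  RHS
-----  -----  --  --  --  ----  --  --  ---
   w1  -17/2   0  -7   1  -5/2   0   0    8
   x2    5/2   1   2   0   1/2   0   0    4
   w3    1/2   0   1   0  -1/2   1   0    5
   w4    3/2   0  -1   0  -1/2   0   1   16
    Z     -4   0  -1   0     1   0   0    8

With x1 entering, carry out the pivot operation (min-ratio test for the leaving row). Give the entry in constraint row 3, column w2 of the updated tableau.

Ratio test on column x1 — row 1: entry -17/2 ≤ 0; row 2: 4/(5/2) = 8/5; row 3: 5/(1/2) = 10; row 4: 16/(3/2) = 32/3. Minimum is 8/5 at row 2 (x2 leaves); pivot element 5/2.
Divide row 2 by 5/2; eliminate column x1 from the other rows.
Row 3 update in column w2: -1/2 − (1/2)·(1/5) = -3/5.

-3/5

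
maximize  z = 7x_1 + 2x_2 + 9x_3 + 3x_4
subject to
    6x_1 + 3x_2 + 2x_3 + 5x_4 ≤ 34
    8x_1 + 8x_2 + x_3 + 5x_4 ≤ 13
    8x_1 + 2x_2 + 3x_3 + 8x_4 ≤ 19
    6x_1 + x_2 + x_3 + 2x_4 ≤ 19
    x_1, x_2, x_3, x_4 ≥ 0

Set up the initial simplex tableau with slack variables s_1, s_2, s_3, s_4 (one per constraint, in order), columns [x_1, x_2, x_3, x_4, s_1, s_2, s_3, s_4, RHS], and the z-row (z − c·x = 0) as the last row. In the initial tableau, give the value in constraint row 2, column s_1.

Slack s_1 belongs to constraint 1; its column is the unit vector e_1, so the entry in row 2 is 0.

0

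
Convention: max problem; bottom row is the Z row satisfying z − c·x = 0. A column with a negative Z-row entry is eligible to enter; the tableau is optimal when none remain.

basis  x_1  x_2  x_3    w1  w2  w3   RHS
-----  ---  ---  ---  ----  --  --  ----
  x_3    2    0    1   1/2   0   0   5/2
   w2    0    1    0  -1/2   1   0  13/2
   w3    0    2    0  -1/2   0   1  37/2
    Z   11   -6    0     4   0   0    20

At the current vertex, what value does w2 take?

w2 is basic (row 2); its value is the RHS of that row, 13/2.

13/2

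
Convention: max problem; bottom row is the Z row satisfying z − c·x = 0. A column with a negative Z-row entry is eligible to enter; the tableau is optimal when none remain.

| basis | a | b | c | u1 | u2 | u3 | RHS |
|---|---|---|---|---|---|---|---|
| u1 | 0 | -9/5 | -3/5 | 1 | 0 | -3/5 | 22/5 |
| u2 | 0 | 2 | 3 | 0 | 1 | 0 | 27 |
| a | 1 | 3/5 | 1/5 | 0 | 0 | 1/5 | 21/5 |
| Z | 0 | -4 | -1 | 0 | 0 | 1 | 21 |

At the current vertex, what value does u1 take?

22/5

u1 is basic (row 1); its value is the RHS of that row, 22/5.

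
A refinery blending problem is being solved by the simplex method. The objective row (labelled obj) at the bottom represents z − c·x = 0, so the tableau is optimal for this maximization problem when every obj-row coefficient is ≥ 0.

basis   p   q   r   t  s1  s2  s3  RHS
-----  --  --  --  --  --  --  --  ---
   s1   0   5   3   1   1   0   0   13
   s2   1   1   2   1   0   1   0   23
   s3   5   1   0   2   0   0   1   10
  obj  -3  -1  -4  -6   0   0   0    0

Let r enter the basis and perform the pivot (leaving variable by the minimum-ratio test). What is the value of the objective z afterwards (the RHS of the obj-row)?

Ratio test on column r — row 1: 13/3 = 13/3; row 2: 23/2 = 23/2; row 3: entry 0 ≤ 0. Minimum is 13/3 at row 1 (s1 leaves); pivot element 3.
Pivot on row 1; the obj-row RHS becomes 0 − (-4)·(13/3) = 52/3.

52/3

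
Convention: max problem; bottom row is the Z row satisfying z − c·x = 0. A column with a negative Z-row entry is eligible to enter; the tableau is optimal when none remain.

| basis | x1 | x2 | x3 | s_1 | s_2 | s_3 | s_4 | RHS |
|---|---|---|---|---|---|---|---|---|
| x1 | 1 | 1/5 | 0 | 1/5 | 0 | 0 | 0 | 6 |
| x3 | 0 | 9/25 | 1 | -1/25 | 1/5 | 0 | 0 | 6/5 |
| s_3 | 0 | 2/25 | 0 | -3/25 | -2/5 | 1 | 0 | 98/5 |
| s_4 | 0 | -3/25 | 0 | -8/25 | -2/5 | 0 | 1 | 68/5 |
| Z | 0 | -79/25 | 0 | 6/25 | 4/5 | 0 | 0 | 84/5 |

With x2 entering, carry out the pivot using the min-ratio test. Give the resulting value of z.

82/3

Ratio test on column x2 — row 1: 6/(1/5) = 30; row 2: (6/5)/(9/25) = 10/3; row 3: (98/5)/(2/25) = 245; row 4: entry -3/25 ≤ 0. Minimum is 10/3 at row 2 (x3 leaves); pivot element 9/25.
Pivot on row 2; the Z-row RHS becomes 84/5 − (-79/25)·(10/3) = 82/3.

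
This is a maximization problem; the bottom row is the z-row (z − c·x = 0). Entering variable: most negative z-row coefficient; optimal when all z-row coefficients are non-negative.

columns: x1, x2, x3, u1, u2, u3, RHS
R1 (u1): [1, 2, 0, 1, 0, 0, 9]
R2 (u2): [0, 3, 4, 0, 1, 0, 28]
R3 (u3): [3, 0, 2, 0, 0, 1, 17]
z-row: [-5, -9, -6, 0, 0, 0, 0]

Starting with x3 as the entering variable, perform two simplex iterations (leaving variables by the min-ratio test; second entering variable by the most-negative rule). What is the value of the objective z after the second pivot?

Ratio test on column x3 — row 1: entry 0 ≤ 0; row 2: 28/4 = 7; row 3: 17/2 = 17/2. Minimum is 7 at row 2 (u2 leaves); pivot element 4.
Pivot on row 2; the z-row RHS becomes 0 − (-6)·7 = 42.
Next entering variable (most negative z-row entry -5): x1.
Ratio test on column x1 — row 1: 9/1 = 9; row 2: entry 0 ≤ 0; row 3: 3/3 = 1. Minimum is 1 at row 3 (u3 leaves); pivot element 3.
After the second pivot the z-row RHS is 42 − (-5)·1 = 47.

47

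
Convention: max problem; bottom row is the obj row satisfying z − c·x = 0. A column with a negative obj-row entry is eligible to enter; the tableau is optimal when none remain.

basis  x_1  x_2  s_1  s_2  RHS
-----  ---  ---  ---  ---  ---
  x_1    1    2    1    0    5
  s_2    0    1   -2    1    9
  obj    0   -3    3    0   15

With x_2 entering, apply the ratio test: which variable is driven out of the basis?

x_1

Column x_2 entries and ratios — x_1: 5/2 = 5/2; s_2: 9/1 = 9.
Smallest ratio is 5/2 in the row of x_1, so x_1 leaves.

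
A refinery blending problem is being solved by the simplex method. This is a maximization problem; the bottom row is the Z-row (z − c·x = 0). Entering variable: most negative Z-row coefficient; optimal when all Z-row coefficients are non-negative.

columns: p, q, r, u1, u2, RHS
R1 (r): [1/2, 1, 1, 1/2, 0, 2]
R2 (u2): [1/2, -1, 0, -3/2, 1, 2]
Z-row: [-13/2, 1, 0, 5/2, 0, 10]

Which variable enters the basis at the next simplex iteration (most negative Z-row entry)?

p

Negative Z-row entries: p: -13/2.
The most negative is -13/2 in column p, so p enters.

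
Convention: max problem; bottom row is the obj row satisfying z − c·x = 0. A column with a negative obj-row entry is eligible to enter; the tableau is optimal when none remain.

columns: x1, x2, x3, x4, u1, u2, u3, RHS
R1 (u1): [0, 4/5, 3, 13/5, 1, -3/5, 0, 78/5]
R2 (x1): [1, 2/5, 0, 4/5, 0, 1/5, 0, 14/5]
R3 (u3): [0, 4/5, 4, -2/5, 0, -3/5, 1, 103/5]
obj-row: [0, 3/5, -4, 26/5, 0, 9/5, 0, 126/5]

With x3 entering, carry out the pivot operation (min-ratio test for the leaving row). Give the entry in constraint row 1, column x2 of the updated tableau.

1/5

Ratio test on column x3 — row 1: (78/5)/3 = 26/5; row 2: entry 0 ≤ 0; row 3: (103/5)/4 = 103/20. Minimum is 103/20 at row 3 (u3 leaves); pivot element 4.
Divide row 3 by 4; eliminate column x3 from the other rows.
Row 1 update in column x2: 4/5 − 3·(1/5) = 1/5.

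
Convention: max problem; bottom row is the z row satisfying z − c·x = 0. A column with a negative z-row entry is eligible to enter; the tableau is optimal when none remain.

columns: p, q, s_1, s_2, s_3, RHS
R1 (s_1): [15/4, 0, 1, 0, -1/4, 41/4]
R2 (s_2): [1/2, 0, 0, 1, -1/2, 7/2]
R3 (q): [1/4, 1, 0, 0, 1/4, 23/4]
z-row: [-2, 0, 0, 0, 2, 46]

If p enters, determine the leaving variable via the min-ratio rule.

Column p entries and ratios — s_1: (41/4)/(15/4) = 41/15; s_2: (7/2)/(1/2) = 7; q: (23/4)/(1/4) = 23.
Smallest ratio is 41/15 in the row of s_1, so s_1 leaves.

s_1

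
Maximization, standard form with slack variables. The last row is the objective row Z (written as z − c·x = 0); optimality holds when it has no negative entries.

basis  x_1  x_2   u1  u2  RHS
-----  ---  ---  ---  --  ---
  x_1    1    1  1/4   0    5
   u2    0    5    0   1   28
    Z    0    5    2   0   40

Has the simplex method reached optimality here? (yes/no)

yes

Every Z-row coefficient is ≥ 0, so the tableau is optimal.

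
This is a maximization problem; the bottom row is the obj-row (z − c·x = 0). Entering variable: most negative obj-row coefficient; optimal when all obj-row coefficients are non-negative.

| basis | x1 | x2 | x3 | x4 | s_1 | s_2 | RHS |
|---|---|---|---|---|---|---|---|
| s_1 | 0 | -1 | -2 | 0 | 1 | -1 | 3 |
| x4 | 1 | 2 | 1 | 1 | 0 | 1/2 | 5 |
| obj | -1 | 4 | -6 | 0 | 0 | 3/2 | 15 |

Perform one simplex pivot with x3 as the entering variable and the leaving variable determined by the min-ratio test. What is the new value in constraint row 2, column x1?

1

Ratio test on column x3 — row 1: entry -2 ≤ 0; row 2: 5/1 = 5. Minimum is 5 at row 2 (x4 leaves); pivot element 1.
Divide row 2 by 1; eliminate column x3 from the other rows.
In the new row 2, the x1 entry is the old entry divided by the pivot: 1/1 = 1.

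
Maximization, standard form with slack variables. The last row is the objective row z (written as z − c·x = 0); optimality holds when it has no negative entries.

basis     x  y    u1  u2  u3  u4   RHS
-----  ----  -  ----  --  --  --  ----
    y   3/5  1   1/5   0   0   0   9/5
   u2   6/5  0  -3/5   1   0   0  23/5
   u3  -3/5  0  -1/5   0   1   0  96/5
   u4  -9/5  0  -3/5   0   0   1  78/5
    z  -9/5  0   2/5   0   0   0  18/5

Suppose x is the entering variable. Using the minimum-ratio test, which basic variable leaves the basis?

y

Column x entries and ratios — y: (9/5)/(3/5) = 3; u2: (23/5)/(6/5) = 23/6; u3: -3/5 ≤ 0, skip; u4: -9/5 ≤ 0, skip.
Smallest ratio is 3 in the row of y, so y leaves.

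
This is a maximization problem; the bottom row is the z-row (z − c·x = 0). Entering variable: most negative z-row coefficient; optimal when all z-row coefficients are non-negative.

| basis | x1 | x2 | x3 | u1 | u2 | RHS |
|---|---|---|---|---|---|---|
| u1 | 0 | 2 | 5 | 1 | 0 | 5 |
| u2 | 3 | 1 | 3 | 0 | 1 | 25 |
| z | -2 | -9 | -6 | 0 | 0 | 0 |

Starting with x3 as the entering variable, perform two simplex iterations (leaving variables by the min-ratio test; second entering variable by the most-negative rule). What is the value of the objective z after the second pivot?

45/2

Ratio test on column x3 — row 1: 5/5 = 1; row 2: 25/3 = 25/3. Minimum is 1 at row 1 (u1 leaves); pivot element 5.
Pivot on row 1; the z-row RHS becomes 0 − (-6)·1 = 6.
Next entering variable (most negative z-row entry -33/5): x2.
Ratio test on column x2 — row 1: 1/(2/5) = 5/2; row 2: entry -1/5 ≤ 0. Minimum is 5/2 at row 1 (x3 leaves); pivot element 2/5.
After the second pivot the z-row RHS is 6 − (-33/5)·(5/2) = 45/2.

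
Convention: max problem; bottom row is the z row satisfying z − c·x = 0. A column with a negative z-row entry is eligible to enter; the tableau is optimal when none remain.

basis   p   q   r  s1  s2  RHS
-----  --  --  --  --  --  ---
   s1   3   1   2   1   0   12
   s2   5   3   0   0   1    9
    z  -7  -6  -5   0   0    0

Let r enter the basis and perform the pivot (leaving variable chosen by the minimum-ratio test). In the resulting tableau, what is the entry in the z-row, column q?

Ratio test on column r — row 1: 12/2 = 6; row 2: entry 0 ≤ 0. Minimum is 6 at row 1 (s1 leaves); pivot element 2.
Divide row 1 by 2; eliminate column r from the other rows.
z-row update in column q: -6 − (-5)·(1/2) = -7/2.

-7/2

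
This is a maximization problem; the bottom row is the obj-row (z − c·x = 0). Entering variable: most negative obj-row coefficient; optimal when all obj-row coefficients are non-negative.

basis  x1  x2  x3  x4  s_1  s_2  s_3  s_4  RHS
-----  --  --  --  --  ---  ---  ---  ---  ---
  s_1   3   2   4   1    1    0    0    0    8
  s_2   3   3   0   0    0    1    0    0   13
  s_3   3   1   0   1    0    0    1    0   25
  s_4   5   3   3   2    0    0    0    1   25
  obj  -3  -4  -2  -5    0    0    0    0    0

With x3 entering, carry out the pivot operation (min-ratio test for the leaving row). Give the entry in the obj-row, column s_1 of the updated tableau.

1/2

Ratio test on column x3 — row 1: 8/4 = 2; row 2: entry 0 ≤ 0; row 3: entry 0 ≤ 0; row 4: 25/3 = 25/3. Minimum is 2 at row 1 (s_1 leaves); pivot element 4.
Divide row 1 by 4; eliminate column x3 from the other rows.
obj-row update in column s_1: 0 − (-2)·(1/4) = 1/2.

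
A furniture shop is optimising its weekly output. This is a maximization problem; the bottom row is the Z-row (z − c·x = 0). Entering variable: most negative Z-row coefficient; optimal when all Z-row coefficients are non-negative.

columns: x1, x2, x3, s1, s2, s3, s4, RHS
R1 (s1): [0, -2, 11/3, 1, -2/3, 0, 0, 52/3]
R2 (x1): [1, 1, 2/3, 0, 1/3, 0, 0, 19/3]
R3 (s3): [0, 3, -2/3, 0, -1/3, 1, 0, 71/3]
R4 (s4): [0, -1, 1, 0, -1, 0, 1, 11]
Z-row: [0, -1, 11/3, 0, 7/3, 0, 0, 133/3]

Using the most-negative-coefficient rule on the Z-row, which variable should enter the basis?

Negative Z-row entries: x2: -1.
The most negative is -1 in column x2, so x2 enters.

x2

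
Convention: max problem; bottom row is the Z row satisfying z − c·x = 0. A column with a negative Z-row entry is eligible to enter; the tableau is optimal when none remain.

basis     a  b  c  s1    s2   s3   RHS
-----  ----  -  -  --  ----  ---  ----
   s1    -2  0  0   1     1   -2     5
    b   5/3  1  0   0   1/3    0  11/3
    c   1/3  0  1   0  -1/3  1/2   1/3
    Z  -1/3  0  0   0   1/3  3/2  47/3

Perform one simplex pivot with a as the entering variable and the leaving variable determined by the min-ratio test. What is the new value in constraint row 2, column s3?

-5/2

Ratio test on column a — row 1: entry -2 ≤ 0; row 2: (11/3)/(5/3) = 11/5; row 3: (1/3)/(1/3) = 1. Minimum is 1 at row 3 (c leaves); pivot element 1/3.
Divide row 3 by 1/3; eliminate column a from the other rows.
Row 2 update in column s3: 0 − (5/3)·(3/2) = -5/2.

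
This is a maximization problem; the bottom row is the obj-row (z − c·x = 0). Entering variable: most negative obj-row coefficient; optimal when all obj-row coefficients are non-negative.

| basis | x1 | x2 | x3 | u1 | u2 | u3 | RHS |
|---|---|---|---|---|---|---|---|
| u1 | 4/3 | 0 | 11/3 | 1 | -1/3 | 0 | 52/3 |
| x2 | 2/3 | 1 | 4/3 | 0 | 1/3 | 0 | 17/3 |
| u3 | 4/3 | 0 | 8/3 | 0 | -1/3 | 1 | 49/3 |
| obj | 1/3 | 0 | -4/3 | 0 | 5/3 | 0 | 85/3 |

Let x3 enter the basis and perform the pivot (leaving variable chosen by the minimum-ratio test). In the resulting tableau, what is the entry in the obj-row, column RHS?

34

Ratio test on column x3 — row 1: (52/3)/(11/3) = 52/11; row 2: (17/3)/(4/3) = 17/4; row 3: (49/3)/(8/3) = 49/8. Minimum is 17/4 at row 2 (x2 leaves); pivot element 4/3.
Divide row 2 by 4/3; eliminate column x3 from the other rows.
obj-row update in column RHS: 85/3 − (-4/3)·(17/4) = 34.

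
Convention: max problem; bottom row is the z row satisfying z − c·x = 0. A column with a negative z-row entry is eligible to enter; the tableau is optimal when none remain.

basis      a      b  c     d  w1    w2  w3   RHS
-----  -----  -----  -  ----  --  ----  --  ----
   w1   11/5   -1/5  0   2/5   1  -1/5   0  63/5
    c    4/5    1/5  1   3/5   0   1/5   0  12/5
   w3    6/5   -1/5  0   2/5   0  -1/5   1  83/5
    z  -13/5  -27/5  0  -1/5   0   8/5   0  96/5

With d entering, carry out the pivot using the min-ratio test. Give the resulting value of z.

20

Ratio test on column d — row 1: (63/5)/(2/5) = 63/2; row 2: (12/5)/(3/5) = 4; row 3: (83/5)/(2/5) = 83/2. Minimum is 4 at row 2 (c leaves); pivot element 3/5.
Pivot on row 2; the z-row RHS becomes 96/5 − (-1/5)·4 = 20.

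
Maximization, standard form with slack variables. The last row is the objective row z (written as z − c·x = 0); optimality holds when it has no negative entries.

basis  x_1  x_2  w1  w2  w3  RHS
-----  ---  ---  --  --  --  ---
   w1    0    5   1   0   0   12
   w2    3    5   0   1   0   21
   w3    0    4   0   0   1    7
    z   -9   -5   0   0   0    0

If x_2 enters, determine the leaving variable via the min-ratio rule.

w3

Column x_2 entries and ratios — w1: 12/5 = 12/5; w2: 21/5 = 21/5; w3: 7/4 = 7/4.
Smallest ratio is 7/4 in the row of w3, so w3 leaves.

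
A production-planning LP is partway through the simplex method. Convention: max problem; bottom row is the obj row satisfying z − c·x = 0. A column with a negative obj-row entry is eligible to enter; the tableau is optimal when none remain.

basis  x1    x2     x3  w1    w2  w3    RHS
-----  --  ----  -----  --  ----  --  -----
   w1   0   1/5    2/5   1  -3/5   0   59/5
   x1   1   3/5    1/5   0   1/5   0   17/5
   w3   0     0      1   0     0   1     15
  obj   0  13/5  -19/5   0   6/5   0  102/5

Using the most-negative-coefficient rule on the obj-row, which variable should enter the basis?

Negative obj-row entries: x3: -19/5.
The most negative is -19/5 in column x3, so x3 enters.

x3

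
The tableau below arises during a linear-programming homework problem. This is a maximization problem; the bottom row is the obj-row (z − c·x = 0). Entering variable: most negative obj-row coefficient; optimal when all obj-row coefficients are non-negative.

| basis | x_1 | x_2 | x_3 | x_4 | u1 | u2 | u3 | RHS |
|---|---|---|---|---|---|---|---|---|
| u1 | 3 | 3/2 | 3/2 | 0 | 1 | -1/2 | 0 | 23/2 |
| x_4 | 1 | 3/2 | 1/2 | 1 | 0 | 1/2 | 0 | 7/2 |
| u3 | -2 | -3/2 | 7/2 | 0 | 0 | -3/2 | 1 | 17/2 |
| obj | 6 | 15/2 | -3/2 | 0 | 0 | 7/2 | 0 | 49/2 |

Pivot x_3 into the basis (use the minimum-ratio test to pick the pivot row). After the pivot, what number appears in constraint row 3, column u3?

Ratio test on column x_3 — row 1: (23/2)/(3/2) = 23/3; row 2: (7/2)/(1/2) = 7; row 3: (17/2)/(7/2) = 17/7. Minimum is 17/7 at row 3 (u3 leaves); pivot element 7/2.
Divide row 3 by 7/2; eliminate column x_3 from the other rows.
In the new row 3, the u3 entry is the old entry divided by the pivot: 1/(7/2) = 2/7.

2/7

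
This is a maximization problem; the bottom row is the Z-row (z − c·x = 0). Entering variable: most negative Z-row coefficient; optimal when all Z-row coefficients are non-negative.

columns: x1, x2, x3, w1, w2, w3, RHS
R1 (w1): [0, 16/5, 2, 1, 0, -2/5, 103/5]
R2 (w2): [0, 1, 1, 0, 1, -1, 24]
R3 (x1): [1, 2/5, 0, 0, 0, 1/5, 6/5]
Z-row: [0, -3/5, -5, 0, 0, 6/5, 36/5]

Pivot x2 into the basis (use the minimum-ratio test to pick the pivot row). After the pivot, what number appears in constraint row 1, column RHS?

Ratio test on column x2 — row 1: (103/5)/(16/5) = 103/16; row 2: 24/1 = 24; row 3: (6/5)/(2/5) = 3. Minimum is 3 at row 3 (x1 leaves); pivot element 2/5.
Divide row 3 by 2/5; eliminate column x2 from the other rows.
Row 1 update in column RHS: 103/5 − (16/5)·3 = 11.

11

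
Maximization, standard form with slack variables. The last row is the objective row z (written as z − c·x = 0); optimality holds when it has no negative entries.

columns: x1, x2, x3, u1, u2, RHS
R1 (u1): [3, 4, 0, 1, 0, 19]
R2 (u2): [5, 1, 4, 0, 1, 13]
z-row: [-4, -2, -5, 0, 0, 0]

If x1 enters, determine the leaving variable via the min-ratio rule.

Column x1 entries and ratios — u1: 19/3 = 19/3; u2: 13/5 = 13/5.
Smallest ratio is 13/5 in the row of u2, so u2 leaves.

u2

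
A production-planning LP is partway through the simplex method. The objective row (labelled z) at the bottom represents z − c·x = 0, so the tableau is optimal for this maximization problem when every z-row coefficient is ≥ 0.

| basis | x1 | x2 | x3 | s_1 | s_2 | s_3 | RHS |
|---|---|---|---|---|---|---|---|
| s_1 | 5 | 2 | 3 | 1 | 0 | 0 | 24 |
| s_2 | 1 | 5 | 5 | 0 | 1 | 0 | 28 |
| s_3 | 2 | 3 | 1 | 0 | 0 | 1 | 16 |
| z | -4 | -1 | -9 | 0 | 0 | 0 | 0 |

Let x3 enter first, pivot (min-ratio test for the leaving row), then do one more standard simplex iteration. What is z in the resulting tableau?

54

Ratio test on column x3 — row 1: 24/3 = 8; row 2: 28/5 = 28/5; row 3: 16/1 = 16. Minimum is 28/5 at row 2 (s_2 leaves); pivot element 5.
Pivot on row 2; the z-row RHS becomes 0 − (-9)·(28/5) = 252/5.
Next entering variable (most negative z-row entry -11/5): x1.
Ratio test on column x1 — row 1: (36/5)/(22/5) = 18/11; row 2: (28/5)/(1/5) = 28; row 3: (52/5)/(9/5) = 52/9. Minimum is 18/11 at row 1 (s_1 leaves); pivot element 22/5.
After the second pivot the z-row RHS is 252/5 − (-11/5)·(18/11) = 54.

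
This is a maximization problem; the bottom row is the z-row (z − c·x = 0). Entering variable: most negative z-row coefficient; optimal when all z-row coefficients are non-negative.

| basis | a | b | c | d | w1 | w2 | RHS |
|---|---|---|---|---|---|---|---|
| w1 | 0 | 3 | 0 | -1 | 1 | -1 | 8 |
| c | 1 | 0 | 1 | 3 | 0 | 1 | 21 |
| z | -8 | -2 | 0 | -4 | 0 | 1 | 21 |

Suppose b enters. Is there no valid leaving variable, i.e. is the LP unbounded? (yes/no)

no

Column b has positive entries in row(s) 1, so the ratio test bounds it — not unbounded.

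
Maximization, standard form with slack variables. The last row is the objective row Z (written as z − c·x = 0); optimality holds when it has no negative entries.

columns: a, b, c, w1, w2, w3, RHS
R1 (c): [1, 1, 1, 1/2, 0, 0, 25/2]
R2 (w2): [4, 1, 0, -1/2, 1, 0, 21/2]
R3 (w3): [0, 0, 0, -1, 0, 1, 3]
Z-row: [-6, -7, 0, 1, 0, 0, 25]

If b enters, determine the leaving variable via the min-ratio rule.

w2

Column b entries and ratios — c: (25/2)/1 = 25/2; w2: (21/2)/1 = 21/2; w3: 0 ≤ 0, skip.
Smallest ratio is 21/2 in the row of w2, so w2 leaves.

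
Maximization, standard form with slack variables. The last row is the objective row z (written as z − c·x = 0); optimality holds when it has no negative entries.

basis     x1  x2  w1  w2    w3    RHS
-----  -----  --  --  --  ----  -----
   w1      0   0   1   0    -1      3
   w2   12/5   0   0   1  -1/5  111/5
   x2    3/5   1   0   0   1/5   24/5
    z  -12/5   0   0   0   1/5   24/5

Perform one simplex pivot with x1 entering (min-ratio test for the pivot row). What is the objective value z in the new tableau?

Ratio test on column x1 — row 1: entry 0 ≤ 0; row 2: (111/5)/(12/5) = 37/4; row 3: (24/5)/(3/5) = 8. Minimum is 8 at row 3 (x2 leaves); pivot element 3/5.
Pivot on row 3; the z-row RHS becomes 24/5 − (-12/5)·8 = 24.

24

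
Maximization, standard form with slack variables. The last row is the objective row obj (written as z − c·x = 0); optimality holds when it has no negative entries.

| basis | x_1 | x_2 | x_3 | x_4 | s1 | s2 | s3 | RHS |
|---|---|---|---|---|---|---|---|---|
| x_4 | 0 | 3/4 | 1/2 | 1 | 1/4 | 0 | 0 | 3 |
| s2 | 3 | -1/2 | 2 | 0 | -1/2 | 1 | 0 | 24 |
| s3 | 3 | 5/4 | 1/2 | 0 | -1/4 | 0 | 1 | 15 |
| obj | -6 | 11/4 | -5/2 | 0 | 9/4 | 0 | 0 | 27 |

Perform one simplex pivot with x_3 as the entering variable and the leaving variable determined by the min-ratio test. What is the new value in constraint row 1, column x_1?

0

Ratio test on column x_3 — row 1: 3/(1/2) = 6; row 2: 24/2 = 12; row 3: 15/(1/2) = 30. Minimum is 6 at row 1 (x_4 leaves); pivot element 1/2.
Divide row 1 by 1/2; eliminate column x_3 from the other rows.
In the new row 1, the x_1 entry is the old entry divided by the pivot: 0/(1/2) = 0.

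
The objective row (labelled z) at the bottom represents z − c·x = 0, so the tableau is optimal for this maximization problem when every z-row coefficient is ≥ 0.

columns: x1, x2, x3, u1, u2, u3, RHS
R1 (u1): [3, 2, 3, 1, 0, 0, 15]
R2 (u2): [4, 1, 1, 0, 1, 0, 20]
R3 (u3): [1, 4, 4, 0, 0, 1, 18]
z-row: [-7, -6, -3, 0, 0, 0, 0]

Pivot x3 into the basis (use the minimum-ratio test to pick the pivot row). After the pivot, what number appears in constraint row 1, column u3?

Ratio test on column x3 — row 1: 15/3 = 5; row 2: 20/1 = 20; row 3: 18/4 = 9/2. Minimum is 9/2 at row 3 (u3 leaves); pivot element 4.
Divide row 3 by 4; eliminate column x3 from the other rows.
Row 1 update in column u3: 0 − 3·(1/4) = -3/4.

-3/4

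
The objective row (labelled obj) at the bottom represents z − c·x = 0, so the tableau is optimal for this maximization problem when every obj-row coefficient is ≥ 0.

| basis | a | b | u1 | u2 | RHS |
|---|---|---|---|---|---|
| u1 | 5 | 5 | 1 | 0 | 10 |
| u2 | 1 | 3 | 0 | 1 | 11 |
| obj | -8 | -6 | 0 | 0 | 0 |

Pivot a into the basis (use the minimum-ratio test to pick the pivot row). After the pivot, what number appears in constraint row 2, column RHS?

Ratio test on column a — row 1: 10/5 = 2; row 2: 11/1 = 11. Minimum is 2 at row 1 (u1 leaves); pivot element 5.
Divide row 1 by 5; eliminate column a from the other rows.
Row 2 update in column RHS: 11 − 1·2 = 9.

9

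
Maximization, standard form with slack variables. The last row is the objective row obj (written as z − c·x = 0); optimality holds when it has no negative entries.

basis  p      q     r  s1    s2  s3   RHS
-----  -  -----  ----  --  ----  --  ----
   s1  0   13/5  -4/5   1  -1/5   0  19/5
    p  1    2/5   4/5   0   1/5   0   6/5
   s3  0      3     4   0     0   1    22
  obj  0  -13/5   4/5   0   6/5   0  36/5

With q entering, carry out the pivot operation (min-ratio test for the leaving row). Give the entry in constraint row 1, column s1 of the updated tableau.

Ratio test on column q — row 1: (19/5)/(13/5) = 19/13; row 2: (6/5)/(2/5) = 3; row 3: 22/3 = 22/3. Minimum is 19/13 at row 1 (s1 leaves); pivot element 13/5.
Divide row 1 by 13/5; eliminate column q from the other rows.
In the new row 1, the s1 entry is the old entry divided by the pivot: 1/(13/5) = 5/13.

5/13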